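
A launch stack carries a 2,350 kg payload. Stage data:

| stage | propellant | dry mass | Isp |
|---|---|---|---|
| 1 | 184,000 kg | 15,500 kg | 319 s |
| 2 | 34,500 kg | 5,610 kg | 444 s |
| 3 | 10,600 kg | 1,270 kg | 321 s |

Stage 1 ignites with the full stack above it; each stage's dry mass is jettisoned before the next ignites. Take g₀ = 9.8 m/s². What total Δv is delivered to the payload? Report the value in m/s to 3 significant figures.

Δv ≈ 12700 m/s

Ignition mass of stage 1 = 184,000+15,500 + 34,500+5,610 + 10,600+1,270 + 2,350 = 253,830 kg.
Stage 1: m₀ = 253,830 kg, m_f = 253,830 − 184,000 = 69,830 kg; Δv = 319×9.8×ln(3.635) = 3126.2×1.2906 ≈ 4035 m/s.
Stage 2: m₀ = 54,330 kg, m_f = 54,330 − 34,500 = 19,830 kg; Δv = 444×9.8×ln(2.74) = 4351.2×1.0079 ≈ 4385 m/s.
Stage 3: m₀ = 14,220 kg, m_f = 14,220 − 10,600 = 3,620 kg; Δv = 321×9.8×ln(3.928) = 3145.8×1.3682 ≈ 4304 m/s.
Total Δv = 4035 + 4385 + 4304 = 12724 m/s.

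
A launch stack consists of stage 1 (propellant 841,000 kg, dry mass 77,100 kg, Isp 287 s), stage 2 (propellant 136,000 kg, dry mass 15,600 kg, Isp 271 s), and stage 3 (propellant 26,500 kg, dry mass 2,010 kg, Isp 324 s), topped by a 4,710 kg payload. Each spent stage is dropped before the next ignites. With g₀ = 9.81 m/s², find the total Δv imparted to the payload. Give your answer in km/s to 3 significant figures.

Δv ≈ 12.7 km/s

Ignition mass of stage 1 = 841,000+77,100 + 136,000+15,600 + 26,500+2,010 + 4,710 = 1,102,920 kg.
Stage 1: m₀ = 1,102,920 kg, m_f = 1,102,920 − 841,000 = 261,920 kg; Δv = 287×9.81×ln(4.211) = 2815.5×1.4377 ≈ 4048 m/s.
Stage 2: m₀ = 184,820 kg, m_f = 184,820 − 136,000 = 48,820 kg; Δv = 271×9.81×ln(3.786) = 2658.5×1.3312 ≈ 3539 m/s.
Stage 3: m₀ = 33,220 kg, m_f = 33,220 − 26,500 = 6,720 kg; Δv = 324×9.81×ln(4.943) = 3178.4×1.5981 ≈ 5079 m/s.
Total Δv = 4048 + 3539 + 5079 = 12666 m/s.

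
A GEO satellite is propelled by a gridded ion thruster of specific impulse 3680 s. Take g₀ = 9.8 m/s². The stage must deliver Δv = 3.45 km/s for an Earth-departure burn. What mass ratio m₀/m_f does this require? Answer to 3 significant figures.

v_e = Isp · g₀ = 3680 × 9.8 = 36064.0 m/s.
Using Δv = v_e ln(m₀/m_f): m₀/m_f = exp(Δv / v_e) = exp(3450 / 36064.0) = exp(0.0957) = 1.1004.

mass ratio ≈ 1.10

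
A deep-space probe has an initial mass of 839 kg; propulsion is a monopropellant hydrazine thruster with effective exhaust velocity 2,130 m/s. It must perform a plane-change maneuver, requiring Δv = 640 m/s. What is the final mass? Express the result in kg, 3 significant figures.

final mass ≈ 621 kg

From the ideal rocket equation, m₀/m_f = exp(Δv / v_e) = exp(640 / 2130.0) = exp(0.3005) = 1.3505.
m_f = m₀ / 1.3505 = 839 / 1.3505 = 621.251 kg.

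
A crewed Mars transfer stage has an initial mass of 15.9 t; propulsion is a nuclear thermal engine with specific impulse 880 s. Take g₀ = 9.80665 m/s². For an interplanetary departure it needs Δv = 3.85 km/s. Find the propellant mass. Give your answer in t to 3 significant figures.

v_e = Isp · g₀ = 880 × 9.80665 = 8629.9 m/s.
Using Δv = v_e ln(m₀/m_f): m₀/m_f = exp(Δv / v_e) = exp(3850 / 8629.9) = exp(0.4461) = 1.5622.
m_f = 15.9 / 1.5622 = 10.178 t, so propellant = m₀ − m_f = 15.9 − 10.178 = 5.722 t.

propellant mass ≈ 5.72 t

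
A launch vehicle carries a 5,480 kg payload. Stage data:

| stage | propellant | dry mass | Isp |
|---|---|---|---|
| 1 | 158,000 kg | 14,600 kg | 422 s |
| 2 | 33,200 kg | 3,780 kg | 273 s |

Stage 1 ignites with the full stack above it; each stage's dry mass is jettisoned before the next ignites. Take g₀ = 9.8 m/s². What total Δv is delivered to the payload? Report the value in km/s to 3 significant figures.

Δv ≈ 9.56 km/s

Ignition mass of stage 1 = 158,000+14,600 + 33,200+3,780 + 5,480 = 215,060 kg.
Stage 1: m₀ = 215,060 kg, m_f = 215,060 − 158,000 = 57,060 kg; Δv = 422×9.8×ln(3.769) = 4135.6×1.3268 ≈ 5487 m/s.
Stage 2: m₀ = 42,460 kg, m_f = 42,460 − 33,200 = 9,260 kg; Δv = 273×9.8×ln(4.585) = 2675.4×1.5229 ≈ 4074 m/s.
Total Δv = 5487 + 4074 = 9561 m/s.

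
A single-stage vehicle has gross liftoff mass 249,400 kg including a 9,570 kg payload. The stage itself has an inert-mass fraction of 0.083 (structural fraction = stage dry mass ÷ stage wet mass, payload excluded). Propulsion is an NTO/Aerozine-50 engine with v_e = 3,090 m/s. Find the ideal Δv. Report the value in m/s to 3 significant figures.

Δv ≈ 6600 m/s

Stage wet mass = m₀ − payload = 249,400 − 9,570 = 239,830 kg.
Stage dry mass = ε × stage wet mass = 0.083 × 239,830 = 19,905.9 kg.
Burnout mass m_f = stage dry + payload = 19,905.9 + 9,570 = 29,475.9 kg.
Δv = v_e · ln(249,400/29,475.9) = 3090.0 × ln(8.461) = 3090.0 × 2.1355 ≈ 6599 m/s.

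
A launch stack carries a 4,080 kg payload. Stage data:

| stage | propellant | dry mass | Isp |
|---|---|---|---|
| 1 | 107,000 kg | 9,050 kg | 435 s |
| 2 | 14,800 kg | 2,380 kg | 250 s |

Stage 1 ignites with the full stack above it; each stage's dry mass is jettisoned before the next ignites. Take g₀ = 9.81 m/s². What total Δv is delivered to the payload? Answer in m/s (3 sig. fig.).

Ignition mass of stage 1 = 107,000+9,050 + 14,800+2,380 + 4,080 = 137,310 kg.
Stage 1: m₀ = 137,310 kg, m_f = 137,310 − 107,000 = 30,310 kg; Δv = 435×9.81×ln(4.53) = 4267.4×1.5108 ≈ 6447 m/s.
Stage 2: m₀ = 21,260 kg, m_f = 21,260 − 14,800 = 6,460 kg; Δv = 250×9.81×ln(3.291) = 2452.5×1.1912 ≈ 2921 m/s.
Total Δv = 6447 + 2921 = 9368 m/s.

Δv ≈ 9370 m/s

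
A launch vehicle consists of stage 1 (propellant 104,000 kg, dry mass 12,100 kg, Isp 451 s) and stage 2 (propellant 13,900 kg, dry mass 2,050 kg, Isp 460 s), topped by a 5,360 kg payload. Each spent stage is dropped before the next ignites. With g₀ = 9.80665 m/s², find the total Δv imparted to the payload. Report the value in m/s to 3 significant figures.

Ignition mass of stage 1 = 104,000+12,100 + 13,900+2,050 + 5,360 = 137,410 kg.
Stage 1: m₀ = 137,410 kg, m_f = 137,410 − 104,000 = 33,410 kg; Δv = 451×9.80665×ln(4.113) = 4422.8×1.4141 ≈ 6254 m/s.
Stage 2: m₀ = 21,310 kg, m_f = 21,310 − 13,900 = 7,410 kg; Δv = 460×9.80665×ln(2.876) = 4511.1×1.0563 ≈ 4765 m/s.
Total Δv = 6254 + 4765 = 11019 m/s.

Δv ≈ 11000 m/s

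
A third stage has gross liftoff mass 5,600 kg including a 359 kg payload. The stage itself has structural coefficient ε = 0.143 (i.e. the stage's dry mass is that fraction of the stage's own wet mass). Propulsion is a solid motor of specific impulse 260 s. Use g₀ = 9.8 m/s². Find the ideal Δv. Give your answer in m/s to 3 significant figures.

Δv ≈ 4130 m/s

Stage wet mass = m₀ − payload = 5,600 − 359 = 5,241 kg.
Stage dry mass = ε × stage wet mass = 0.143 × 5,241 = 749.463 kg.
Burnout mass m_f = stage dry + payload = 749.463 + 359 = 1,108.463 kg.
v_e = Isp · g₀ = 260 × 9.8 = 2548.0 m/s.
Rocket equation: Δv = v_e · ln(5,600/1,108.463) = 2548.0 × ln(5.052) = 2548.0 × 1.6198 ≈ 4127 m/s.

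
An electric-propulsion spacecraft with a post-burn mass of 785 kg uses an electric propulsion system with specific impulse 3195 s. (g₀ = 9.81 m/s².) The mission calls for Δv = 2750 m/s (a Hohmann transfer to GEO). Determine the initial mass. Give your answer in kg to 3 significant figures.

v_e = Isp · g₀ = 3195 × 9.81 = 31343.0 m/s.
m₀/m_f = exp(Δv / v_e) = exp(2750 / 31343.0) = exp(0.0877) = 1.0917.
m₀ = m_f × 1.0917 = 785 × 1.0917 = 856.985 kg.

initial mass ≈ 857 kg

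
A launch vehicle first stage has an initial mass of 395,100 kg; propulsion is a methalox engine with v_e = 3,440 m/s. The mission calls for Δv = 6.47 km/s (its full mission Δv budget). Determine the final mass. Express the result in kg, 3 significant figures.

final mass ≈ 60200 kg

Rocket equation: m₀/m_f = exp(Δv / v_e) = exp(6470 / 3440.0) = exp(1.8808) = 6.5588.
m_f = m₀ / 6.5588 = 395,100 / 6.5588 = 60,239.7 kg.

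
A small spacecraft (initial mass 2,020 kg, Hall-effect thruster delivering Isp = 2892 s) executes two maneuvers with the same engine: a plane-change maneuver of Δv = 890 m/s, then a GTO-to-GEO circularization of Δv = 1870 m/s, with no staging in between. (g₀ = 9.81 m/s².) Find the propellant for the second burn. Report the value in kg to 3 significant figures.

v_e = Isp · g₀ = 2892 × 9.81 = 28370.5 m/s.
After the first burn: m = 2020 × exp(−890/28370.5) = 2020 × 0.96912 = 1,957.62 kg.
After the second burn: m = 1,957.62 × exp(−1870/28370.5) = 1,957.62 × 0.93621 = 1,832.74 kg.
Second-burn propellant = 1,957.62 − 1,832.74 = 124.88 kg.

propellant for the second burn ≈ 125 kg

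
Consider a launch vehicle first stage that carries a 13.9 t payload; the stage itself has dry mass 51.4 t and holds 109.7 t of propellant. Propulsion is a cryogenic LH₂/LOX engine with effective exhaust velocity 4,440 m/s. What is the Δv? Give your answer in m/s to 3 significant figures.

m₀ = payload + dry + propellant = 13.9 + 51.4 + 109.7 = 175 t.
m_f = payload + dry = 13.9 + 51.4 = 65.3 t.
Using Δv = v_e ln(m₀/m_f): Δv = v_e · ln(m₀/m_f) = 4440.0 × ln(2.68) = 4440.0 × 0.9858 ≈ 4376.9 m/s.

Δv ≈ 4380 m/s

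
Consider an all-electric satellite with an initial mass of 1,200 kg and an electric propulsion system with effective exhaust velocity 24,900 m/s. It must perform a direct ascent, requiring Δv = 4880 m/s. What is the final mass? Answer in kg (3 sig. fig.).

final mass ≈ 986 kg

Using Δv = v_e ln(m₀/m_f): m₀/m_f = exp(Δv / v_e) = exp(4880 / 24900.0) = exp(0.1960) = 1.2165.
m_f = m₀ / 1.2165 = 1,200 / 1.2165 = 986.436 kg.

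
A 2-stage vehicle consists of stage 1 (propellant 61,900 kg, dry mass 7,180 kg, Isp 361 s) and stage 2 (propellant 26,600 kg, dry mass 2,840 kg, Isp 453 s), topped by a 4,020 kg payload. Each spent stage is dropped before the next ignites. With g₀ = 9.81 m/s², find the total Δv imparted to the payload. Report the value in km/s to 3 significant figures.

Δv ≈ 10.3 km/s

Ignition mass of stage 1 = 61,900+7,180 + 26,600+2,840 + 4,020 = 102,540 kg.
Stage 1: m₀ = 102,540 kg, m_f = 102,540 − 61,900 = 40,640 kg; Δv = 361×9.81×ln(2.523) = 3541.4×0.9255 ≈ 3278 m/s.
Stage 2: m₀ = 33,460 kg, m_f = 33,460 − 26,600 = 6,860 kg; Δv = 453×9.81×ln(4.878) = 4443.9×1.5846 ≈ 7042 m/s.
Total Δv = 3278 + 7042 = 10320 m/s.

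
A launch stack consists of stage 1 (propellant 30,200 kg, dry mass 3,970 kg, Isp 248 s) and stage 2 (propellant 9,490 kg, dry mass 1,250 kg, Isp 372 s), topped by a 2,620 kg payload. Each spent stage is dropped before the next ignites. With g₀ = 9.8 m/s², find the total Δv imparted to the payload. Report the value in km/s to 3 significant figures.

Δv ≈ 6.97 km/s

Ignition mass of stage 1 = 30,200+3,970 + 9,490+1,250 + 2,620 = 47,530 kg.
Stage 1: m₀ = 47,530 kg, m_f = 47,530 − 30,200 = 17,330 kg; Δv = 248×9.8×ln(2.743) = 2430.4×1.0089 ≈ 2452 m/s.
Stage 2: m₀ = 13,360 kg, m_f = 13,360 − 9,490 = 3,870 kg; Δv = 372×9.8×ln(3.452) = 3645.6×1.2390 ≈ 4517 m/s.
Total Δv = 2452 + 4517 = 6969 m/s.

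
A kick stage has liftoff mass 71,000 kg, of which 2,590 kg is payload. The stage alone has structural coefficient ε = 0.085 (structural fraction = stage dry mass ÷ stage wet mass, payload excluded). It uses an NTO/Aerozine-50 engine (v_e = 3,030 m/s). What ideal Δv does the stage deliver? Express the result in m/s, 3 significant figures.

Stage wet mass = m₀ − payload = 71,000 − 2,590 = 68,410 kg.
Stage dry mass = ε × stage wet mass = 0.085 × 68,410 = 5,814.85 kg.
Burnout mass m_f = stage dry + payload = 5,814.85 + 2,590 = 8,404.85 kg.
Δv = v_e · ln(71,000/8,404.85) = 3030.0 × ln(8.448) = 3030.0 × 2.1339 ≈ 6466 m/s.

Δv ≈ 6470 m/s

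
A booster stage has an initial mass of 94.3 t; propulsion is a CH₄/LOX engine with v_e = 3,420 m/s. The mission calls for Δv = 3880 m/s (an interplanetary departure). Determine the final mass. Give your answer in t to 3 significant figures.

final mass ≈ 30.3 t

Rocket equation: m₀/m_f = exp(Δv / v_e) = exp(3880 / 3420.0) = exp(1.1345) = 3.1096.
m_f = m₀ / 3.1096 = 94.3 / 3.1096 = 30.3254 t.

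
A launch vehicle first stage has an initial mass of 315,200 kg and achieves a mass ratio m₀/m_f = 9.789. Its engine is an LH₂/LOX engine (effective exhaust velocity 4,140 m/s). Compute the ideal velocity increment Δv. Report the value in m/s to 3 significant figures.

Rocket equation: Δv = v_e · ln(9.789) = 4140.0 × 2.2813 ≈ 9444.4 m/s.

Δv ≈ 9440 m/s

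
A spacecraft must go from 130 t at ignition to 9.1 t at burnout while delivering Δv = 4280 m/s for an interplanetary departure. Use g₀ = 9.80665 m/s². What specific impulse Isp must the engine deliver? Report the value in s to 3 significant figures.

ln(m₀/m_f) = ln(130000/9100) = ln(14.29) = 2.6593.
Using Δv = v_e ln(m₀/m_f): v_e = Δv / ln(m₀/m_f) = 4280 / 2.6593 = 1609.5 m/s.
Isp = v_e / g₀ = 1609.5 / 9.80665 = 164.1 s.

Isp ≈ 164 s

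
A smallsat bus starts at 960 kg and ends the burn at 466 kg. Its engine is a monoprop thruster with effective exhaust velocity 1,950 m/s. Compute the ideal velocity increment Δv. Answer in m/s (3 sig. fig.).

Δv ≈ 1410 m/s

Δv = v_e · ln(m₀/m_f) = 1950.0 × ln(2.06) = 1950.0 × 0.7227 ≈ 1409.4 m/s.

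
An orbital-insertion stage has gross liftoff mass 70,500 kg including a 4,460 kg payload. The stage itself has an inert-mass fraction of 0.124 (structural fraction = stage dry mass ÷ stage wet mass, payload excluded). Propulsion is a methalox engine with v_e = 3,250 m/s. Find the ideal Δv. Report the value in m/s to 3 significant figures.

Δv ≈ 5580 m/s

Stage wet mass = m₀ − payload = 70,500 − 4,460 = 66,040 kg.
Stage dry mass = ε × stage wet mass = 0.124 × 66,040 = 8,188.96 kg.
Burnout mass m_f = stage dry + payload = 8,188.96 + 4,460 = 12,648.96 kg.
Δv = v_e · ln(70,500/12,648.96) = 3250.0 × ln(5.574) = 3250.0 × 1.7180 ≈ 5584 m/s.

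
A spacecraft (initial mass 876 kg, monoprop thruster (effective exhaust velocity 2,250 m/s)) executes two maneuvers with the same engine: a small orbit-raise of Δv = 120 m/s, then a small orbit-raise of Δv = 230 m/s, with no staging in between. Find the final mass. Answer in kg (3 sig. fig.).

After the first burn: m = 876 × exp(−120/2250.0) = 876 × 0.94806 = 830.501 kg.
After the second burn: m = 830.501 × exp(−230/2250.0) = 830.501 × 0.90283 = 749.801 kg.

final mass ≈ 750 kg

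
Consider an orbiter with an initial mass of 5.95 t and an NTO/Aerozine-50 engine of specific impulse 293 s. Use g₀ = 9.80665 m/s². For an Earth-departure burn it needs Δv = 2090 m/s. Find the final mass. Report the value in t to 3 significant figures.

v_e = Isp · g₀ = 293 × 9.80665 = 2873.3 m/s.
m₀/m_f = exp(Δv / v_e) = exp(2090 / 2873.3) = exp(0.7274) = 2.0696.
m_f = m₀ / 2.0696 = 5.95 / 2.0696 = 2.87495 t.

final mass ≈ 2.87 t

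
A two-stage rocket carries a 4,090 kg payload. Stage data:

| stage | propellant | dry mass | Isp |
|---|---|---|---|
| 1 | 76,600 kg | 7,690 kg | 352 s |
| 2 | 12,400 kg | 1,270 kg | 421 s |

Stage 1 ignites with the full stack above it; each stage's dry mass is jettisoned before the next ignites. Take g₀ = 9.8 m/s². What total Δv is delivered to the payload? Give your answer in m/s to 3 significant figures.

Ignition mass of stage 1 = 76,600+7,690 + 12,400+1,270 + 4,090 = 102,050 kg.
Stage 1: m₀ = 102,050 kg, m_f = 102,050 − 76,600 = 25,450 kg; Δv = 352×9.8×ln(4.01) = 3449.6×1.3887 ≈ 4791 m/s.
Stage 2: m₀ = 17,760 kg, m_f = 17,760 − 12,400 = 5,360 kg; Δv = 421×9.8×ln(3.313) = 4125.8×1.1980 ≈ 4943 m/s.
Total Δv = 4791 + 4943 = 9734 m/s.

Δv ≈ 9730 m/s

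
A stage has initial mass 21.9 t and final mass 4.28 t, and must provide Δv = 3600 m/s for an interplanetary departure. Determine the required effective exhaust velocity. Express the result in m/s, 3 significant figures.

v_e ≈ 2210 m/s

ln(m₀/m_f) = ln(21900/4280) = ln(5.117) = 1.6325.
v_e = Δv / ln(m₀/m_f) = 3600 / 1.6325 = 2205.2 m/s.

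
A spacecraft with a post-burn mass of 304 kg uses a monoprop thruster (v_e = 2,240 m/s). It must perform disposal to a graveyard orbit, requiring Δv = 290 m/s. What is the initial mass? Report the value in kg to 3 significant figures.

From the ideal rocket equation, m₀/m_f = exp(Δv / v_e) = exp(290 / 2240.0) = exp(0.1295) = 1.1382.
m₀ = m_f × 1.1382 = 304 × 1.1382 = 346.013 kg.

initial mass ≈ 346 kg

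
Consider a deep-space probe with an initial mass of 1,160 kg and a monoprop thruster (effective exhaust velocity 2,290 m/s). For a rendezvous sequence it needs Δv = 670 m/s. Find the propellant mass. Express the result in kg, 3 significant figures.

propellant mass ≈ 294 kg

By the Tsiolkovsky rocket equation, m₀/m_f = exp(Δv / v_e) = exp(670 / 2290.0) = exp(0.2926) = 1.3399.
m_f = 1,160 / 1.3399 = 865.736 kg, so propellant = m₀ − m_f = 1,160 − 865.736 = 294.264 kg.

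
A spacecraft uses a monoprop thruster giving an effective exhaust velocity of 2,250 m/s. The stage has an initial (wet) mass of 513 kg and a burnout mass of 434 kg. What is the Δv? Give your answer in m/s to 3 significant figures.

Δv ≈ 376 m/s

From the ideal rocket equation, Δv = v_e · ln(m₀/m_f) = 2250.0 × ln(1.182) = 2250.0 × 0.1672 ≈ 376.3 m/s.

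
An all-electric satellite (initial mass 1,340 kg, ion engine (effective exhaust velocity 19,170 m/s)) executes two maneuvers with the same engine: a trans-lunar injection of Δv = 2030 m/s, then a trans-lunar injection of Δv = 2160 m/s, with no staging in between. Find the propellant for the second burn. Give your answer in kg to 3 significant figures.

After the first burn: m = 1340 × exp(−2030/19170.0) = 1340 × 0.89952 = 1,205.36 kg.
After the second burn: m = 1,205.36 × exp(−2160/19170.0) = 1,205.36 × 0.89344 = 1,076.92 kg.
Second-burn propellant = 1,205.36 − 1,076.92 = 128.44 kg.

propellant for the second burn ≈ 128 kg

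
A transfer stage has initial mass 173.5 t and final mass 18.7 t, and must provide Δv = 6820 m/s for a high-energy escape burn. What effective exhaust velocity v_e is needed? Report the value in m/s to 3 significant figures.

ln(m₀/m_f) = ln(173500/18700) = ln(9.278) = 2.2277.
v_e = Δv / ln(m₀/m_f) = 6820 / 2.2277 = 3061.5 m/s.

v_e ≈ 3060 m/s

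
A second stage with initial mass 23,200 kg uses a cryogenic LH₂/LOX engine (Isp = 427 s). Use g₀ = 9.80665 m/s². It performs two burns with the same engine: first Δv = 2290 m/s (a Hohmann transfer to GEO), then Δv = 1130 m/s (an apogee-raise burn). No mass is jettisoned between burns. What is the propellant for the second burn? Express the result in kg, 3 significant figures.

v_e = Isp · g₀ = 427 × 9.80665 = 4187.4 m/s.
After the first burn: m = 23200 × exp(−2290/4187.4) = 23200 × 0.57876 = 13,427.2 kg.
After the second burn: m = 13,427.2 × exp(−1130/4187.4) = 13,427.2 × 0.76349 = 10,251.5 kg.
Second-burn propellant = 13,427.2 − 10,251.5 = 3,175.7 kg.

propellant for the second burn ≈ 3180 kg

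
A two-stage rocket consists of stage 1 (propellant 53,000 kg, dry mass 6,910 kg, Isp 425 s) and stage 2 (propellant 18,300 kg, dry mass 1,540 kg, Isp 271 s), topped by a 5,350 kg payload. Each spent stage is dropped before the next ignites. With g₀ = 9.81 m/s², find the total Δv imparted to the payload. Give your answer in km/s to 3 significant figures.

Δv ≈ 7.51 km/s

Ignition mass of stage 1 = 53,000+6,910 + 18,300+1,540 + 5,350 = 85,100 kg.
Stage 1: m₀ = 85,100 kg, m_f = 85,100 − 53,000 = 32,100 kg; Δv = 425×9.81×ln(2.651) = 4169.2×0.9750 ≈ 4065 m/s.
Stage 2: m₀ = 25,190 kg, m_f = 25,190 − 18,300 = 6,890 kg; Δv = 271×9.81×ln(3.656) = 2658.5×1.2964 ≈ 3446 m/s.
Total Δv = 4065 + 3446 = 7511 m/s.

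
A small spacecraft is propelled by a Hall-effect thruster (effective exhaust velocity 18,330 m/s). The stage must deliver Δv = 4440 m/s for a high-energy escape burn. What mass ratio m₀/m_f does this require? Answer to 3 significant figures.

Using Δv = v_e ln(m₀/m_f): m₀/m_f = exp(Δv / v_e) = exp(4440 / 18330.0) = exp(0.2422) = 1.2741.

mass ratio ≈ 1.27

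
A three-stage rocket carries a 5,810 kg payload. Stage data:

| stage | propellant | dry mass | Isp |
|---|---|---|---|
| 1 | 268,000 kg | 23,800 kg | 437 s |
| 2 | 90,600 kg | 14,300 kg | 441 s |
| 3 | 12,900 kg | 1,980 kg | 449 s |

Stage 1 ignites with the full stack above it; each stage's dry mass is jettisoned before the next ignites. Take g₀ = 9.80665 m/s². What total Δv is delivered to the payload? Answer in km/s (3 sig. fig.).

Δv ≈ 14.2 km/s

Ignition mass of stage 1 = 268,000+23,800 + 90,600+14,300 + 12,900+1,980 + 5,810 = 417,390 kg.
Stage 1: m₀ = 417,390 kg, m_f = 417,390 − 268,000 = 149,390 kg; Δv = 437×9.80665×ln(2.794) = 4285.5×1.0275 ≈ 4403 m/s.
Stage 2: m₀ = 125,590 kg, m_f = 125,590 − 90,600 = 34,990 kg; Δv = 441×9.80665×ln(3.589) = 4324.7×1.2780 ≈ 5527 m/s.
Stage 3: m₀ = 20,690 kg, m_f = 20,690 − 12,900 = 7,790 kg; Δv = 449×9.80665×ln(2.656) = 4403.2×0.9768 ≈ 4301 m/s.
Total Δv = 4403 + 5527 + 4301 = 14231 m/s.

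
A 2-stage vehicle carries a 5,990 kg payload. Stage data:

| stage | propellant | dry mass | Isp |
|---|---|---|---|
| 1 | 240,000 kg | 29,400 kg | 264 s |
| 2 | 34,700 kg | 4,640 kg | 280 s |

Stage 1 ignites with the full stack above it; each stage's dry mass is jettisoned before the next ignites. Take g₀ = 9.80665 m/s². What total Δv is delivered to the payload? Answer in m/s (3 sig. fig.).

Δv ≈ 7700 m/s

Ignition mass of stage 1 = 240,000+29,400 + 34,700+4,640 + 5,990 = 314,730 kg.
Stage 1: m₀ = 314,730 kg, m_f = 314,730 − 240,000 = 74,730 kg; Δv = 264×9.80665×ln(4.212) = 2589.0×1.4378 ≈ 3722 m/s.
Stage 2: m₀ = 45,330 kg, m_f = 45,330 − 34,700 = 10,630 kg; Δv = 280×9.80665×ln(4.264) = 2745.9×1.4503 ≈ 3982 m/s.
Total Δv = 3722 + 3982 = 7704 m/s.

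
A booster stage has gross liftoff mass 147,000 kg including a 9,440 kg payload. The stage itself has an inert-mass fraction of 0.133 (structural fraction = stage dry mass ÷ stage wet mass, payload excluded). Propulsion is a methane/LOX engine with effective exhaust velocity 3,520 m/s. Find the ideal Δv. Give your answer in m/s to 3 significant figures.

Δv ≈ 5870 m/s

Stage wet mass = m₀ − payload = 147,000 − 9,440 = 137,560 kg.
Stage dry mass = ε × stage wet mass = 0.133 × 137,560 = 18,295.5 kg.
Burnout mass m_f = stage dry + payload = 18,295.5 + 9,440 = 27,735.5 kg.
Δv = v_e · ln(147,000/27,735.5) = 3520.0 × ln(5.3) = 3520.0 × 1.6677 ≈ 5870 m/s.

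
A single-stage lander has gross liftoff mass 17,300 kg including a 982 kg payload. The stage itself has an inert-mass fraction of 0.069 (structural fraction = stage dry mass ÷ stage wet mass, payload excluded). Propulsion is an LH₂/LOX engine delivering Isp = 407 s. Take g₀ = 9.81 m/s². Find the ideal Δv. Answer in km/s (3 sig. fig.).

Δv ≈ 8.40 km/s

Stage wet mass = m₀ − payload = 17,300 − 982 = 16,318 kg.
Stage dry mass = ε × stage wet mass = 0.069 × 16,318 = 1,125.94 kg.
Burnout mass m_f = stage dry + payload = 1,125.94 + 982 = 2,107.94 kg.
v_e = Isp · g₀ = 407 × 9.81 = 3992.7 m/s.
Using Δv = v_e ln(m₀/m_f): Δv = v_e · ln(17,300/2,107.94) = 3992.7 × ln(8.207) = 3992.7 × 2.1050 ≈ 8405 m/s.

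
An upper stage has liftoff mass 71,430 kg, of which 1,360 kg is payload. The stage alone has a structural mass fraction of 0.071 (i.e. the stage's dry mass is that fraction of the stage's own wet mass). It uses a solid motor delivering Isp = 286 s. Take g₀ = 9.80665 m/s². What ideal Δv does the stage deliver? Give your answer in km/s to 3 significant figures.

Stage wet mass = m₀ − payload = 71,430 − 1,360 = 70,070 kg.
Stage dry mass = ε × stage wet mass = 0.071 × 70,070 = 4,974.97 kg.
Burnout mass m_f = stage dry + payload = 4,974.97 + 1,360 = 6,334.97 kg.
v_e = Isp · g₀ = 286 × 9.80665 = 2804.7 m/s.
From the ideal rocket equation, Δv = v_e · ln(71,430/6,334.97) = 2804.7 × ln(11.28) = 2804.7 × 2.4226 ≈ 6795 m/s.

Δv ≈ 6.79 km/s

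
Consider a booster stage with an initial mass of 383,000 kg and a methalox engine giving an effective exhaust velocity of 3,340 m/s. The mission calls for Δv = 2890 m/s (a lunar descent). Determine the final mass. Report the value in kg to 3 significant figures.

By the Tsiolkovsky rocket equation, m₀/m_f = exp(Δv / v_e) = exp(2890 / 3340.0) = exp(0.8653) = 2.3756.
m_f = m₀ / 2.3756 = 383,000 / 2.3756 = 161,222 kg.

final mass ≈ 161000 kg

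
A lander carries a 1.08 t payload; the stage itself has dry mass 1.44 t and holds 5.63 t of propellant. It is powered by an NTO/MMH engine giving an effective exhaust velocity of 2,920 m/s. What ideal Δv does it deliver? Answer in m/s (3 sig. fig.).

Δv ≈ 3430 m/s

m₀ = payload + dry + propellant = 1.08 + 1.44 + 5.63 = 8.15 t.
m_f = payload + dry = 1.08 + 1.44 = 2.52 t.
Δv = v_e · ln(m₀/m_f) = 2920.0 × ln(3.234) = 2920.0 × 1.1738 ≈ 3427.4 m/s.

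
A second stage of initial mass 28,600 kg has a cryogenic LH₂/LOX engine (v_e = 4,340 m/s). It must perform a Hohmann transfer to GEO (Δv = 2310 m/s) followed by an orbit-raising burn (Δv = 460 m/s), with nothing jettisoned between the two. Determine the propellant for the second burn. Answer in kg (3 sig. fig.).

After the first burn: m = 28600 × exp(−2310/4340.0) = 28600 × 0.58728 = 16,796.2 kg.
After the second burn: m = 16,796.2 × exp(−460/4340.0) = 16,796.2 × 0.89943 = 15,107 kg.
Second-burn propellant = 16,796.2 − 15,107 = 1,689.2 kg.

propellant for the second burn ≈ 1690 kg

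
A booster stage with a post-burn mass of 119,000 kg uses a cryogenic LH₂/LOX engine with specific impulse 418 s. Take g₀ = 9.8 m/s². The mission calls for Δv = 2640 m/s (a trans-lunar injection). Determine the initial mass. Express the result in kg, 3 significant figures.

initial mass ≈ 227000 kg

v_e = Isp · g₀ = 418 × 9.8 = 4096.4 m/s.
Using Δv = v_e ln(m₀/m_f): m₀/m_f = exp(Δv / v_e) = exp(2640 / 4096.4) = exp(0.6445) = 1.9050.
m₀ = m_f × 1.9050 = 119,000 × 1.9050 = 226,695 kg.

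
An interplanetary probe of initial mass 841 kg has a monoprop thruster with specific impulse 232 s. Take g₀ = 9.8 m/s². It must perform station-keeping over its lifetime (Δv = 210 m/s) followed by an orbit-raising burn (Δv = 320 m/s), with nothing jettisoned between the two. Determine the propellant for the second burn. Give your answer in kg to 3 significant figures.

v_e = Isp · g₀ = 232 × 9.8 = 2273.6 m/s.
After the first burn: m = 841 × exp(−210/2273.6) = 841 × 0.91177 = 766.799 kg.
After the second burn: m = 766.799 × exp(−320/2273.6) = 766.799 × 0.86871 = 666.126 kg.
Second-burn propellant = 766.799 − 666.126 = 100.673 kg.

propellant for the second burn ≈ 101 kg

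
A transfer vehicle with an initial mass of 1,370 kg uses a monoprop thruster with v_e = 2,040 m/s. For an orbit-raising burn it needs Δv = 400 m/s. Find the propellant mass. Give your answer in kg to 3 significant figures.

propellant mass ≈ 244 kg

m₀/m_f = exp(Δv / v_e) = exp(400 / 2040.0) = exp(0.1961) = 1.2166.
m_f = 1,370 / 1.2166 = 1,126.09 kg, so propellant = m₀ − m_f = 1,370 − 1,126.09 = 243.91 kg.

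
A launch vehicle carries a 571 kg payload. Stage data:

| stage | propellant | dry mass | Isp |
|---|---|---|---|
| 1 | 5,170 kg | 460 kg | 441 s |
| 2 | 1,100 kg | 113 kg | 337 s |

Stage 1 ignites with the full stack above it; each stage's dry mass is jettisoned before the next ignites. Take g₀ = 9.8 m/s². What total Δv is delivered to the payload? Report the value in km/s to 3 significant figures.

Ignition mass of stage 1 = 5,170+460 + 1,100+113 + 571 = 7,414 kg.
Stage 1: m₀ = 7,414 kg, m_f = 7,414 − 5,170 = 2,244 kg; Δv = 441×9.8×ln(3.304) = 4321.8×1.1951 ≈ 5165 m/s.
Stage 2: m₀ = 1,784 kg, m_f = 1,784 − 1,100 = 684 kg; Δv = 337×9.8×ln(2.608) = 3302.6×0.9587 ≈ 3166 m/s.
Total Δv = 5165 + 3166 = 8331 m/s.

Δv ≈ 8.33 km/s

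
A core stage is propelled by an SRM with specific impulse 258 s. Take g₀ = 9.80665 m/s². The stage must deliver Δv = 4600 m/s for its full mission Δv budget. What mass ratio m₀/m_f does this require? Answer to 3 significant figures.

v_e = Isp · g₀ = 258 × 9.80665 = 2530.1 m/s.
From the ideal rocket equation, m₀/m_f = exp(Δv / v_e) = exp(4600 / 2530.1) = exp(1.8181) = 6.1601.

mass ratio ≈ 6.16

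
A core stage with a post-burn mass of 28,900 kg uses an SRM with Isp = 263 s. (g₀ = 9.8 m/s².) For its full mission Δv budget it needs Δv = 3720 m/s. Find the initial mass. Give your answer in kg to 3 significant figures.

v_e = Isp · g₀ = 263 × 9.8 = 2577.4 m/s.
Rocket equation: m₀/m_f = exp(Δv / v_e) = exp(3720 / 2577.4) = exp(1.4433) = 4.2347.
m₀ = m_f × 4.2347 = 28,900 × 4.2347 = 122,383 kg.

initial mass ≈ 122000 kg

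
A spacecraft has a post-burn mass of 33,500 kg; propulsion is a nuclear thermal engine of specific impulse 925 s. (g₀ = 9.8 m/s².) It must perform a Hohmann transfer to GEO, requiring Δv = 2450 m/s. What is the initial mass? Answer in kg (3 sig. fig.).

initial mass ≈ 43900 kg

v_e = Isp · g₀ = 925 × 9.8 = 9065.0 m/s.
Using Δv = v_e ln(m₀/m_f): m₀/m_f = exp(Δv / v_e) = exp(2450 / 9065.0) = exp(0.2703) = 1.3103.
m₀ = m_f × 1.3103 = 33,500 × 1.3103 = 43,895.1 kg.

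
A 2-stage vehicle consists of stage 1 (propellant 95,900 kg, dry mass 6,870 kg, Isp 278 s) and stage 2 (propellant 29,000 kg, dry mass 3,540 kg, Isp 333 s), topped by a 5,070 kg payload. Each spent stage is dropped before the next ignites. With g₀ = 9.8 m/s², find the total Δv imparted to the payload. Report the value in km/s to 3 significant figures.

Δv ≈ 7.94 km/s

Ignition mass of stage 1 = 95,900+6,870 + 29,000+3,540 + 5,070 = 140,380 kg.
Stage 1: m₀ = 140,380 kg, m_f = 140,380 − 95,900 = 44,480 kg; Δv = 278×9.8×ln(3.156) = 2724.4×1.1493 ≈ 3131 m/s.
Stage 2: m₀ = 37,610 kg, m_f = 37,610 − 29,000 = 8,610 kg; Δv = 333×9.8×ln(4.368) = 3263.4×1.4743 ≈ 4811 m/s.
Total Δv = 3131 + 4811 = 7942 m/s.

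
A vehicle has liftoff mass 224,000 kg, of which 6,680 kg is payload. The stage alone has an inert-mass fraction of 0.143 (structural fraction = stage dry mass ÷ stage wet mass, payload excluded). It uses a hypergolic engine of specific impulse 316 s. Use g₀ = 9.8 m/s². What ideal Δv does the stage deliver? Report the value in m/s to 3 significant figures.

Stage wet mass = m₀ − payload = 224,000 − 6,680 = 217,320 kg.
Stage dry mass = ε × stage wet mass = 0.143 × 217,320 = 31,076.8 kg.
Burnout mass m_f = stage dry + payload = 31,076.8 + 6,680 = 37,756.8 kg.
v_e = Isp · g₀ = 316 × 9.8 = 3096.8 m/s.
By the Tsiolkovsky rocket equation, Δv = v_e · ln(224,000/37,756.8) = 3096.8 × ln(5.933) = 3096.8 × 1.7805 ≈ 5514 m/s.

Δv ≈ 5510 m/s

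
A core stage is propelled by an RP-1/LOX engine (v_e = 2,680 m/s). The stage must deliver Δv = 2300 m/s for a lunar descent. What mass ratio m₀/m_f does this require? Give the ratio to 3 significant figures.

mass ratio ≈ 2.36

Rocket equation: m₀/m_f = exp(Δv / v_e) = exp(2300 / 2680.0) = exp(0.8582) = 2.3589.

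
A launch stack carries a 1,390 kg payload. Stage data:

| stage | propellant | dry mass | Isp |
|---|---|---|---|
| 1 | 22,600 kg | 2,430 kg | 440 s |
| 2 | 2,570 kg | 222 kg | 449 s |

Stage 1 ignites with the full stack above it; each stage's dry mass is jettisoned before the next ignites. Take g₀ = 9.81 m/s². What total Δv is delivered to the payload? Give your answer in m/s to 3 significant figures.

Ignition mass of stage 1 = 22,600+2,430 + 2,570+222 + 1,390 = 29,212 kg.
Stage 1: m₀ = 29,212 kg, m_f = 29,212 − 22,600 = 6,612 kg; Δv = 440×9.81×ln(4.418) = 4316.4×1.4857 ≈ 6413 m/s.
Stage 2: m₀ = 4,182 kg, m_f = 4,182 − 2,570 = 1,612 kg; Δv = 449×9.81×ln(2.594) = 4404.7×0.9533 ≈ 4199 m/s.
Total Δv = 6413 + 4199 = 10612 m/s.

Δv ≈ 10600 m/s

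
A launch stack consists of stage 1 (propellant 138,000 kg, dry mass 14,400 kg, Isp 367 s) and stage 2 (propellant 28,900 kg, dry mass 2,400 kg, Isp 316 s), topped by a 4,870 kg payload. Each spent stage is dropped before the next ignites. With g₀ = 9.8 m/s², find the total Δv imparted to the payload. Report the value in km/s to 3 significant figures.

Ignition mass of stage 1 = 138,000+14,400 + 28,900+2,400 + 4,870 = 188,570 kg.
Stage 1: m₀ = 188,570 kg, m_f = 188,570 − 138,000 = 50,570 kg; Δv = 367×9.8×ln(3.729) = 3596.6×1.3161 ≈ 4734 m/s.
Stage 2: m₀ = 36,170 kg, m_f = 36,170 − 28,900 = 7,270 kg; Δv = 316×9.8×ln(4.975) = 3096.8×1.6045 ≈ 4969 m/s.
Total Δv = 4734 + 4969 = 9703 m/s.

Δv ≈ 9.70 km/s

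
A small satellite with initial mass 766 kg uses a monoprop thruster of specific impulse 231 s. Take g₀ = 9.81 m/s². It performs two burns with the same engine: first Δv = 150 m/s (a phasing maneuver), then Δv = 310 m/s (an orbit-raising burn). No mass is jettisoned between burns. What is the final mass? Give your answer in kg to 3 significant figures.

v_e = Isp · g₀ = 231 × 9.81 = 2266.1 m/s.
After the first burn: m = 766 × exp(−150/2266.1) = 766 × 0.93595 = 716.938 kg.
After the second burn: m = 716.938 × exp(−310/2266.1) = 716.938 × 0.87215 = 625.277 kg.

final mass ≈ 625 kg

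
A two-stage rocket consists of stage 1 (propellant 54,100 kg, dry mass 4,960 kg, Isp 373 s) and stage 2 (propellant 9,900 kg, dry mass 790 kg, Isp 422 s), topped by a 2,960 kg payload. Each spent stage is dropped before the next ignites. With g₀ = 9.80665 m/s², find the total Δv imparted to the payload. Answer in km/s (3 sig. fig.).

Δv ≈ 10.3 km/s

Ignition mass of stage 1 = 54,100+4,960 + 9,900+790 + 2,960 = 72,710 kg.
Stage 1: m₀ = 72,710 kg, m_f = 72,710 − 54,100 = 18,610 kg; Δv = 373×9.80665×ln(3.907) = 3657.9×1.3628 ≈ 4985 m/s.
Stage 2: m₀ = 13,650 kg, m_f = 13,650 − 9,900 = 3,750 kg; Δv = 422×9.80665×ln(3.64) = 4138.4×1.2920 ≈ 5347 m/s.
Total Δv = 4985 + 5347 = 10332 m/s.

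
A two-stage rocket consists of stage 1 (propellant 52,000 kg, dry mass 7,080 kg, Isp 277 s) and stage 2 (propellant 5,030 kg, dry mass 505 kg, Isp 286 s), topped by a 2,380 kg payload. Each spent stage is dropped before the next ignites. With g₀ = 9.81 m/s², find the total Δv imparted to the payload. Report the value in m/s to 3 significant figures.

Δv ≈ 6900 m/s

Ignition mass of stage 1 = 52,000+7,080 + 5,030+505 + 2,380 = 66,995 kg.
Stage 1: m₀ = 66,995 kg, m_f = 66,995 − 52,000 = 14,995 kg; Δv = 277×9.81×ln(4.468) = 2717.4×1.4969 ≈ 4068 m/s.
Stage 2: m₀ = 7,915 kg, m_f = 7,915 − 5,030 = 2,885 kg; Δv = 286×9.81×ln(2.744) = 2805.7×1.0092 ≈ 2832 m/s.
Total Δv = 4068 + 2832 = 6900 m/s.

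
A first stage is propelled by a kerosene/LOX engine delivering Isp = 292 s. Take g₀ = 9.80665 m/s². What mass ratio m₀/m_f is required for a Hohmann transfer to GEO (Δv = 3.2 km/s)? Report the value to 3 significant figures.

v_e = Isp · g₀ = 292 × 9.80665 = 2863.5 m/s.
m₀/m_f = exp(Δv / v_e) = exp(3200 / 2863.5) = exp(1.1175) = 3.0572.

mass ratio ≈ 3.06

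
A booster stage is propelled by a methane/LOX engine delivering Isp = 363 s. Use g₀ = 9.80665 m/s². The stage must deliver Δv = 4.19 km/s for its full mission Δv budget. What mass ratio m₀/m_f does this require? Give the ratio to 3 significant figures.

v_e = Isp · g₀ = 363 × 9.80665 = 3559.8 m/s.
By the Tsiolkovsky rocket equation, m₀/m_f = exp(Δv / v_e) = exp(4190 / 3559.8) = exp(1.1770) = 3.2447.

mass ratio ≈ 3.24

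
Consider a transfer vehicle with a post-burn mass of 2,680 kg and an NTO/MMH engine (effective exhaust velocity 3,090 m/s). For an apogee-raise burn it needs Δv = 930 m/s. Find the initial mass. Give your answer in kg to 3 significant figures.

initial mass ≈ 3620 kg

m₀/m_f = exp(Δv / v_e) = exp(930 / 3090.0) = exp(0.3010) = 1.3512.
m₀ = m_f × 1.3512 = 2,680 × 1.3512 = 3,621.22 kg.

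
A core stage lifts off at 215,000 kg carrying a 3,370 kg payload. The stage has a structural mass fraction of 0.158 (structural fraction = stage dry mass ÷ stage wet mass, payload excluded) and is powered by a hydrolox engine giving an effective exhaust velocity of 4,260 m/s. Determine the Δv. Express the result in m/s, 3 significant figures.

Δv ≈ 7520 m/s

Stage wet mass = m₀ − payload = 215,000 − 3,370 = 211,630 kg.
Stage dry mass = ε × stage wet mass = 0.158 × 211,630 = 33,437.5 kg.
Burnout mass m_f = stage dry + payload = 33,437.5 + 3,370 = 36,807.5 kg.
From the ideal rocket equation, Δv = v_e · ln(215,000/36,807.5) = 4260.0 × ln(5.841) = 4260.0 × 1.7649 ≈ 7519 m/s.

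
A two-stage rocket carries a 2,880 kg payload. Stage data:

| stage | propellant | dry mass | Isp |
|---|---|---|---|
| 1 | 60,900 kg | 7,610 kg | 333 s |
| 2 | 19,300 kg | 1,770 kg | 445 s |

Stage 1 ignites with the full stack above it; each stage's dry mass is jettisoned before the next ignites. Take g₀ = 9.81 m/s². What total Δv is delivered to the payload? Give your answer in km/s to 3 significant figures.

Ignition mass of stage 1 = 60,900+7,610 + 19,300+1,770 + 2,880 = 92,460 kg.
Stage 1: m₀ = 92,460 kg, m_f = 92,460 − 60,900 = 31,560 kg; Δv = 333×9.81×ln(2.93) = 3266.7×1.0749 ≈ 3511 m/s.
Stage 2: m₀ = 23,950 kg, m_f = 23,950 − 19,300 = 4,650 kg; Δv = 445×9.81×ln(5.151) = 4365.4×1.6391 ≈ 7155 m/s.
Total Δv = 3511 + 7155 = 10666 m/s.

Δv ≈ 10.7 km/s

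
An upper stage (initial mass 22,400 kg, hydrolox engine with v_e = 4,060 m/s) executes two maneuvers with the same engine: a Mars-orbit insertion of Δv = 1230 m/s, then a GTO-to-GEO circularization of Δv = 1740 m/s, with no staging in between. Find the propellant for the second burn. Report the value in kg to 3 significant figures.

After the first burn: m = 22400 × exp(−1230/4060.0) = 22400 × 0.73863 = 16,545.3 kg.
After the second burn: m = 16,545.3 × exp(−1740/4060.0) = 16,545.3 × 0.65144 = 10,778.3 kg.
Second-burn propellant = 16,545.3 − 10,778.3 = 5,767 kg.

propellant for the second burn ≈ 5770 kg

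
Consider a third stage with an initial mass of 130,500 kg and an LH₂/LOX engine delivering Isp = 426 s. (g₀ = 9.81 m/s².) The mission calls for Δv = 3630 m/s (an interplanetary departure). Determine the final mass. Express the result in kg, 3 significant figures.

final mass ≈ 54700 kg

v_e = Isp · g₀ = 426 × 9.81 = 4179.1 m/s.
By the Tsiolkovsky rocket equation, m₀/m_f = exp(Δv / v_e) = exp(3630 / 4179.1) = exp(0.8686) = 2.3836.
m_f = m₀ / 2.3836 = 130,500 / 2.3836 = 54,749.1 kg.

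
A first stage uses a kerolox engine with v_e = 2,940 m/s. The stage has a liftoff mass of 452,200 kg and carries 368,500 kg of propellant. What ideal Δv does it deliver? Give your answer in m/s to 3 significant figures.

m_f = m₀ − m_prop = 452,200 − 368,500 = 83,700 kg.
Δv = v_e · ln(m₀/m_f) = 2940.0 × ln(5.403) = 2940.0 × 1.6869 ≈ 4959.4 m/s.

Δv ≈ 4960 m/s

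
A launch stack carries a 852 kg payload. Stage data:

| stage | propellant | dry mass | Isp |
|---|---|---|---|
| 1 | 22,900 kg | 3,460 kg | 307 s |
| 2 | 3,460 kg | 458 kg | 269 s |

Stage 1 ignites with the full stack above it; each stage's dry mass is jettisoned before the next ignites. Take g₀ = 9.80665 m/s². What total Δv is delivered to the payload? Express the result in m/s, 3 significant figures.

Ignition mass of stage 1 = 22,900+3,460 + 3,460+458 + 852 = 31,130 kg.
Stage 1: m₀ = 31,130 kg, m_f = 31,130 − 22,900 = 8,230 kg; Δv = 307×9.80665×ln(3.783) = 3010.6×1.3304 ≈ 4005 m/s.
Stage 2: m₀ = 4,770 kg, m_f = 4,770 − 3,460 = 1,310 kg; Δv = 269×9.80665×ln(3.641) = 2638.0×1.2923 ≈ 3409 m/s.
Total Δv = 4005 + 3409 = 7414 m/s.

Δv ≈ 7410 m/s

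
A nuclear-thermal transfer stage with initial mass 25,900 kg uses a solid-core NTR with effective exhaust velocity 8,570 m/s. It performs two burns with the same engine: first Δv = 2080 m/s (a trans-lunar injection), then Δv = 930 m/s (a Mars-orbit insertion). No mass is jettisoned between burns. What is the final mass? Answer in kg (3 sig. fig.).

final mass ≈ 18200 kg

After the first burn: m = 25900 × exp(−2080/8570.0) = 25900 × 0.78450 = 20,318.6 kg.
After the second burn: m = 20,318.6 × exp(−930/8570.0) = 20,318.6 × 0.89716 = 18,229 kg.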